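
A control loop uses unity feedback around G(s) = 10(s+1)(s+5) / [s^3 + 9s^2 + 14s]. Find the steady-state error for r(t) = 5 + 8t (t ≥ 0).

2.24

Lowest-order denominator term is 14s, so the open loop has 1 pole at the origin → type 1 system. Taking each input component in turn:
  • 5: tracked with zero error.
  • 8t: e_ss = 8/K_v with K_v=25/7 → 2.24.
Total e_ss = 2.24.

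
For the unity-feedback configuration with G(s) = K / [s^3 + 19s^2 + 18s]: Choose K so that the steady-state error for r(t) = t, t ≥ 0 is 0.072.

250

Factoring s from the denominator leaves a polynomial with constant term 18, so the system is type 1.
K_v = lim_{s→0} s·G(s) = K / 18 = (1/18)·K.
e_ss = 1/K_v = 0.072 ⇒ K_v = 125/9 ⇒ K = (125/9)/(1/18) = 250.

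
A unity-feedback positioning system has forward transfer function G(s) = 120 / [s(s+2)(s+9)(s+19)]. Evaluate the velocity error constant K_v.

The open loop has one pole at the origin → type 1 system.
K_v = lim_{s→0} s·G(s) = 120 / (2·9·19) = 20/57.

20/57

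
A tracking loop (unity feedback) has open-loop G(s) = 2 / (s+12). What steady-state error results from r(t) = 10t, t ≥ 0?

infinity

System type = 0 (no poles at s=0).
K_v = lim_{s→0} s·G(s) = 0; the steady-state error to this ramp input grows without bound.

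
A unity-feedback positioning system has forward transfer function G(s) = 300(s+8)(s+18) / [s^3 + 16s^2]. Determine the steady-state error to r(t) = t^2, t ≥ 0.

1/1350

Lowest-order denominator term is 16s^2, so the open loop has 2 poles at the origin → type 2 system.
K_a = lim_{s→0} s^2·G(s) = 300·8·18 / 16 = 2700.
r(t) = t^2 gives R(s) = 2/s^3.
e_ss = 2/K_a = 2/2700 = 1/1350.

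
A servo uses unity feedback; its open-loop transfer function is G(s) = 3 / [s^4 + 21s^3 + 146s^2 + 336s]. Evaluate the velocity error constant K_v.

Lowest-order denominator term is 336s, so the open loop has 1 pole at the origin → type 1 system.
K_v = lim_{s→0} s·G(s) = 3 / 336 = 1/112.

1/112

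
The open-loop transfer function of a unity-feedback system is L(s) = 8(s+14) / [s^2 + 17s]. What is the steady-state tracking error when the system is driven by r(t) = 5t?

85/112

Lowest-order denominator term is 17s, so the open loop has 1 pole at the origin → type 1 system.
K_v = lim_{s→0} s·L(s) = 8·14 / 17 = 112/17.
e_ss = 5/K_v = 5/(112/17) = 85/112.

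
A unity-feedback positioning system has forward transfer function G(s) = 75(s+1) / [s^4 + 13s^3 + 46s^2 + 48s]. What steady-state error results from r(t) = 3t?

Factoring s from the denominator leaves a polynomial with constant term 48, so the system is type 1.
K_v = lim_{s→0} s·G(s) = 75·1 / 48 = 1.5625.
e_ss = 3/K_v = 3/1.5625 = 1.92.

1.92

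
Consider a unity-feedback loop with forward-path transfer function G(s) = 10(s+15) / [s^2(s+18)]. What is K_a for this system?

System type = 2 (two poles at s=0).
K_a = lim_{s→0} s^2·G(s) = 10·15 / (18) = 25/3.

25/3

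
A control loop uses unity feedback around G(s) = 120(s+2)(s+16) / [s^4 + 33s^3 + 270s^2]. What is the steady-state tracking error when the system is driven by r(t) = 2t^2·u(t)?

Factoring s^2 from the denominator leaves a polynomial with constant term 270, so the system is type 2.
K_a = lim_{s→0} s^2·G(s) = 120·2·16 / 270 = 128/9.
r(t) = 2t^2 gives R(s) = 4/s^3.
e_ss = 4/K_a = 4/(128/9) = 9/32.

9/32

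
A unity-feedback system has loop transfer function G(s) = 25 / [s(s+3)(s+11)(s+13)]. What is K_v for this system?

G(s) has one factor of s in the denominator, so the system is type 1.
K_v = lim_{s→0} s·G(s) = 25 / (3·11·13) = 25/429.

25/429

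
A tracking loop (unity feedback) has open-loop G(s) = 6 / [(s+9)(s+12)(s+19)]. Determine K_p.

The open loop has no poles at the origin → type 0 system.
K_p = lim_{s→0} G(s) = 6 / (9·12·19) = 1/342.

1/342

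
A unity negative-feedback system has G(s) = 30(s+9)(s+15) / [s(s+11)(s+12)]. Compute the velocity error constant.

One free integrator in G(s): this is a type 1 system.
K_v = lim_{s→0} s·G(s) = 30·9·15 / (11·12) = 675/22.

675/22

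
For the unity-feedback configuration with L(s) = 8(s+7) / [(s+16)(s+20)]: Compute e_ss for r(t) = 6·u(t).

240/47

The open loop has no poles at the origin → type 0 system.
K_p = lim_{s→0} L(s) = 8·7 / (16·20) = 0.175.
e_ss = 6/(1 + K_p) = 6/1.175 = 240/47.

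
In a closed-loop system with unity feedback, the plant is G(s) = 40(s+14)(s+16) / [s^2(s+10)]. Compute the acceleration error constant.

G(s) has two factors of s in the denominator, so the system is type 2.
K_a = lim_{s→0} s^2·G(s) = 40·14·16 / (10) = 896.

896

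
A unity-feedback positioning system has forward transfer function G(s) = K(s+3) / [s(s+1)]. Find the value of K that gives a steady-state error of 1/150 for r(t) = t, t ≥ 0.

50

The open loop has one pole at the origin → type 1 system.
K_v = lim_{s→0} s·G(s) = K·3 / (1) = 3·K.
e_ss = 1/K_v = 1/150 ⇒ K_v = 150 ⇒ K = 150/3 = 50.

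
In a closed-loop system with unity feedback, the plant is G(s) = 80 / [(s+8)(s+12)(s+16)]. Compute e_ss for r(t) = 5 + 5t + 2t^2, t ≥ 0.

The open loop has no poles at the origin → type 0 system. Taking each input component in turn:
  • 5: e_ss = 5/(1+K_p) with K_p=5/96 → 480/101.
  • 5t: a type-0 system cannot track it, e_ss → ∞.
  • 2t^2: a type-0 system cannot track it, e_ss → ∞.
The unbounded component dominates.

infinity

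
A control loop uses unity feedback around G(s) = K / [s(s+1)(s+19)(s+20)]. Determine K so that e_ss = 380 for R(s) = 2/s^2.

2

One free integrator in G(s): this is a type 1 system.
K_v = lim_{s→0} s·G(s) = K / (1·19·20) = (1/380)·K.
e_ss = 2/K_v = 380 ⇒ K_v = 1/190 ⇒ K = (1/190)/(1/380) = 2.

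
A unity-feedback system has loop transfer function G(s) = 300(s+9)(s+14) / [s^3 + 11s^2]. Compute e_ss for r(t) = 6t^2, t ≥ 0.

11/3150

Lowest-order denominator term is 11s^2, so the open loop has 2 poles at the origin → type 2 system.
K_a = lim_{s→0} s^2·G(s) = 300·9·14 / 11 = 37800/11.
r(t) = 6t^2 gives R(s) = 12/s^3.
e_ss = 12/K_a = 12/(37800/11) = 11/3150.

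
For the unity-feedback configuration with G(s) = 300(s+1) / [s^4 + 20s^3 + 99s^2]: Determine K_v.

infinity

K_v = lim_{s→0} s·G(s); with 2 poles at the origin the limit diverges, so K_v = ∞.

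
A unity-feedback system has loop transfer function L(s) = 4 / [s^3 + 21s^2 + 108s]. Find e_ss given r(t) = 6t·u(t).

162

Lowest-order denominator term is 108s, so the open loop has 1 pole at the origin → type 1 system.
K_v = lim_{s→0} s·L(s) = 4 / 108 = 1/27.
e_ss = 6/K_v = 6/(1/27) = 162.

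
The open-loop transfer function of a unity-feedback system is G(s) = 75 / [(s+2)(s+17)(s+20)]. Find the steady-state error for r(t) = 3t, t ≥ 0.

infinity

The open loop has no poles at the origin → type 0 system.
K_v = lim_{s→0} s·G(s) = 0; the steady-state error to this ramp input grows without bound.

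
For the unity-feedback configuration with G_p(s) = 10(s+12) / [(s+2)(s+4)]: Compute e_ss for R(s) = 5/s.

0.3125

System type = 0 (no poles at s=0).
K_p = lim_{s→0} G_p(s) = 10·12 / (2·4) = 15.
e_ss = 5/(1 + K_p) = 5/16 = 0.3125.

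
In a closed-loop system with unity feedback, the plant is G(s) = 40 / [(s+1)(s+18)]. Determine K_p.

20/9

No free integrators in G(s): this is a type 0 system.
K_p = lim_{s→0} G(s) = 40 / (1·18) = 20/9.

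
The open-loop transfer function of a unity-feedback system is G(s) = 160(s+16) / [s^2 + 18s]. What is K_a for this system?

The denominator has no term below 18s — 1 pole at s=0, type 1.
K_a = lim_{s→0} s^2·G(s) = 0 (the extra factor of s kills the finite limit).

0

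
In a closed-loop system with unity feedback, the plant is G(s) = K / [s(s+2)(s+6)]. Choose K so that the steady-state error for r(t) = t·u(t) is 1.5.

8

The open loop has one pole at the origin → type 1 system.
K_v = lim_{s→0} s·G(s) = K / (2·6) = (1/12)·K.
e_ss = 1/K_v = 1.5 ⇒ K_v = 2/3 ⇒ K = (2/3)/(1/12) = 8.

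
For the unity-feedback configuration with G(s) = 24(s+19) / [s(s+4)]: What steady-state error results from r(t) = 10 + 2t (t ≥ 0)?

System type = 1 (one pole at s=0). By superposition:
  • 10: tracked with zero error.
  • 2t: e_ss = 2/K_v with K_v=114 → 1/57.
Total e_ss = 1/57.

1/57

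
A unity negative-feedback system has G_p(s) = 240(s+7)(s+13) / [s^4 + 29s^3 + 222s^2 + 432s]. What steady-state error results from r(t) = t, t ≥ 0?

9/455

Factoring s from the denominator leaves a polynomial with constant term 432, so the system is type 1.
K_v = lim_{s→0} s·G_p(s) = 240·7·13 / 432 = 455/9.
e_ss = 1/K_v = 1/(455/9) = 9/455.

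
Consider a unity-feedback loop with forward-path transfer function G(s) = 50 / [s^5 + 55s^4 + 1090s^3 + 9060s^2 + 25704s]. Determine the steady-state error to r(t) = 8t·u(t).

4112.64

The denominator has no term below 25704s — 1 pole at s=0, type 1.
K_v = lim_{s→0} s·G(s) = 50 / 25704 = 25/12852.
e_ss = 8/K_v = 8/(25/12852) = 4112.64.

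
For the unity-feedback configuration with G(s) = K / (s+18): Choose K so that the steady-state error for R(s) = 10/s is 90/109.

200

The open loop has no poles at the origin → type 0 system.
K_p = lim_{s→0} G(s) = K / (18) = (1/18)·K.
e_ss = 10/(1 + K_p) = 90/109 ⇒ 1 + (1/18)·K = 109/9 ⇒ K = 200.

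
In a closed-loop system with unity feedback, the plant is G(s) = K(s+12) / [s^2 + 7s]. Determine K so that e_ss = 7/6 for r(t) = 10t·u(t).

Lowest-order denominator term is 7s, so the open loop has 1 pole at the origin → type 1 system.
K_v = lim_{s→0} s·G(s) = K·12 / 7 = (12/7)·K.
e_ss = 10/K_v = 7/6 ⇒ K_v = 60/7 ⇒ K = (60/7)/(12/7) = 5.

5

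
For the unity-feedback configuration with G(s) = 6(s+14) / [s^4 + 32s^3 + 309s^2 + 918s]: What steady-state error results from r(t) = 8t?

Factoring s from the denominator leaves a polynomial with constant term 918, so the system is type 1.
K_v = lim_{s→0} s·G(s) = 6·14 / 918 = 14/153.
e_ss = 8/K_v = 8/(14/153) = 612/7.

612/7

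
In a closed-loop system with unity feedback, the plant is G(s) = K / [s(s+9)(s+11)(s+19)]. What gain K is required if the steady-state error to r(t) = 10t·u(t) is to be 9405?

G(s) has one factor of s in the denominator, so the system is type 1.
K_v = lim_{s→0} s·G(s) = K / (9·11·19) = (1/1881)·K.
e_ss = 10/K_v = 9405 ⇒ K_v = 2/1881 ⇒ K = (2/1881)/(1/1881) = 2.

2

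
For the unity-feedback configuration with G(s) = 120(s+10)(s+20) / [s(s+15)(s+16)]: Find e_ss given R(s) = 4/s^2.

System type = 1 (one pole at s=0).
K_v = lim_{s→0} s·G(s) = 120·10·20 / (15·16) = 100.
e_ss = 4/K_v = 4/100 = 0.04.

0.04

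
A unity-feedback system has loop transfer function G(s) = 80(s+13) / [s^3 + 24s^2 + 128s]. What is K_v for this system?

8.125

The denominator has no term below 128s — 1 pole at s=0, type 1.
K_v = lim_{s→0} s·G(s) = 80·13 / 128 = 8.125.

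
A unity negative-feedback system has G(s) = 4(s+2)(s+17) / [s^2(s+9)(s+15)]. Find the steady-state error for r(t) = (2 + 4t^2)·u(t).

Two free integrators in G(s): this is a type 2 system. By superposition:
  • 2: tracked with zero error.
  • 4t^2: e_ss = 8/K_a with K_a=136/135 → 135/17.
Total e_ss = 135/17.

135/17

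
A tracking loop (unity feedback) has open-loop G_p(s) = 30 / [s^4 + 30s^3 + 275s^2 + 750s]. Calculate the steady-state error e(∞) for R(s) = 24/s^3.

Factoring s from the denominator leaves a polynomial with constant term 750, so the system is type 1.
K_a = lim_{s→0} s^2·G_p(s) = 0; the steady-state error to this parabolic input grows without bound.

infinity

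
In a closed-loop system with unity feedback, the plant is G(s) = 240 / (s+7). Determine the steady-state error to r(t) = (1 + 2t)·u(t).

infinity

System type = 0 (no poles at s=0). By superposition:
  • 1: e_ss = 1/(1+K_p) with K_p=240/7 → 7/247.
  • 2t: a type-0 system cannot track it, e_ss → ∞.
The unbounded component dominates.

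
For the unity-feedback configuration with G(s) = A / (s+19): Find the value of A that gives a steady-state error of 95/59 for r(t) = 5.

The open loop has no poles at the origin → type 0 system.
K_p = lim_{s→0} G(s) = A / (19) = (1/19)·A.
e_ss = 5/(1 + K_p) = 95/59 ⇒ 1 + (1/19)·A = 59/19 ⇒ A = 40.

40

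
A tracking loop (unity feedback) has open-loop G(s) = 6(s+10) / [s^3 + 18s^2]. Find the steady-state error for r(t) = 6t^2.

The denominator has no term below 18s^2 — 2 poles at s=0, type 2.
K_a = lim_{s→0} s^2·G(s) = 6·10 / 18 = 10/3.
r(t) = 6t^2 gives R(s) = 12/s^3.
e_ss = 12/K_a = 12/(10/3) = 3.6.

3.6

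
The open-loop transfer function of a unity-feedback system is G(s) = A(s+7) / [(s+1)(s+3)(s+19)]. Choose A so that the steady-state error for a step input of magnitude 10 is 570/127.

10

The open loop has no poles at the origin → type 0 system.
K_p = lim_{s→0} G(s) = A·7 / (1·3·19) = (7/57)·A.
e_ss = 10/(1 + K_p) = 570/127 ⇒ 1 + (7/57)·A = 127/57 ⇒ A = 10.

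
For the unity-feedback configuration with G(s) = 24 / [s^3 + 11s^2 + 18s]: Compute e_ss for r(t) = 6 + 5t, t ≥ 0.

3.75

Lowest-order denominator term is 18s, so the open loop has 1 pole at the origin → type 1 system. Treating each term separately:
  • 6: tracked with zero error.
  • 5t: e_ss = 5/K_v with K_v=4/3 → 3.75.
Total e_ss = 3.75.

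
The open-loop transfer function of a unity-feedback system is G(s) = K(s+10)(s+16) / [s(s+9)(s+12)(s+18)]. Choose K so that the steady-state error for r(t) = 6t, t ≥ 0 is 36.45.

One free integrator in G(s): this is a type 1 system.
K_v = lim_{s→0} s·G(s) = K·10·16 / (9·12·18) = (20/243)·K.
e_ss = 6/K_v = 36.45 ⇒ K_v = 40/243 ⇒ K = (40/243)/(20/243) = 2.

2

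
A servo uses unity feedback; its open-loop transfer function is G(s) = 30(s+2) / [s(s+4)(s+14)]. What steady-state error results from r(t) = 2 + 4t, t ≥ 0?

56/15

The open loop has one pole at the origin → type 1 system. Treating each term separately:
  • 2: tracked with zero error.
  • 4t: e_ss = 4/K_v with K_v=15/14 → 56/15.
Total e_ss = 56/15.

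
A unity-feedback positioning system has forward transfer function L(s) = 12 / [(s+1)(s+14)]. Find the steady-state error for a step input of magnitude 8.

56/13

L(s) has no factors of s in the denominator, so the system is type 0.
K_p = lim_{s→0} L(s) = 12 / (1·14) = 6/7.
e_ss = 8/(1 + K_p) = 8/(13/7) = 56/13.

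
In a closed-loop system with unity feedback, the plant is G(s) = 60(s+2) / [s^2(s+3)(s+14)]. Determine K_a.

20/7

The open loop has two poles at the origin → type 2 system.
K_a = lim_{s→0} s^2·G(s) = 60·2 / (3·14) = 20/7.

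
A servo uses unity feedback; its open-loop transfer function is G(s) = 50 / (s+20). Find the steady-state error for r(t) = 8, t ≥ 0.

16/7

The open loop has no poles at the origin → type 0 system.
K_p = lim_{s→0} G(s) = 50 / (20) = 2.5.
e_ss = 8/(1 + K_p) = 8/3.5 = 16/7.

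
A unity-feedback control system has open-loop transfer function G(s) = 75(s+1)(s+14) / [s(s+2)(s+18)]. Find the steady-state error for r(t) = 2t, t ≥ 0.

The open loop has one pole at the origin → type 1 system.
K_v = lim_{s→0} s·G(s) = 75·1·14 / (2·18) = 175/6.
e_ss = 2/K_v = 2/(175/6) = 12/175.

12/175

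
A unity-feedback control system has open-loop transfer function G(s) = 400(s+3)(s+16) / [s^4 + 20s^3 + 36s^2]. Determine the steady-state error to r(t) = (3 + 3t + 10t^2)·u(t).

The denominator has no term below 36s^2 — 2 poles at s=0, type 2. By superposition:
  • 3: tracked with zero error.
  • 3t: tracked with zero error.
  • 10t^2: e_ss = 20/K_a with K_a=1600/3 → 0.0375.
Total e_ss = 0.0375.

0.0375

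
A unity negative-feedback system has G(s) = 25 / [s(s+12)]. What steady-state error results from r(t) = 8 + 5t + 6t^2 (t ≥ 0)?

System type = 1 (one pole at s=0). Treating each term separately:
  • 8: tracked with zero error.
  • 5t: e_ss = 5/K_v with K_v=25/12 → 2.4.
  • 6t^2: a type-1 system cannot track it, e_ss → ∞.
The unbounded component dominates.

infinity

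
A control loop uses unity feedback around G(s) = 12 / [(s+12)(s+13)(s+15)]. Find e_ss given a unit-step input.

195/196

No free integrators in G(s): this is a type 0 system.
K_p = lim_{s→0} G(s) = 12 / (12·13·15) = 1/195.
e_ss = 1/(1 + K_p) = 1/(196/195) = 195/196.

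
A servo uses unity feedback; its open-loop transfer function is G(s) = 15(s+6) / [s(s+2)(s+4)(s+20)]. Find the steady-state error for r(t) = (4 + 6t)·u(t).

32/3

G(s) has one factor of s in the denominator, so the system is type 1. Treating each term separately:
  • 4: tracked with zero error.
  • 6t: e_ss = 6/K_v with K_v=0.5625 → 32/3.
Total e_ss = 32/3.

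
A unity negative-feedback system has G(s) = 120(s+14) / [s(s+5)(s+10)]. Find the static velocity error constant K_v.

G(s) has one factor of s in the denominator, so the system is type 1.
K_v = lim_{s→0} s·G(s) = 120·14 / (5·10) = 33.6.

33.6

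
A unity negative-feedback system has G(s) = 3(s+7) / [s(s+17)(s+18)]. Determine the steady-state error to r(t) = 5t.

G(s) has one factor of s in the denominator, so the system is type 1.
K_v = lim_{s→0} s·G(s) = 3·7 / (17·18) = 7/102.
e_ss = 5/K_v = 5/(7/102) = 510/7.

510/7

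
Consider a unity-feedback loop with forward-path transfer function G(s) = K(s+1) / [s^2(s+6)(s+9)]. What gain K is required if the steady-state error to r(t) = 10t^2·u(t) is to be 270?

The open loop has two poles at the origin → type 2 system.
K_a = lim_{s→0} s^2·G(s) = K·1 / (6·9) = (1/54)·K.
e_ss = 20/K_a = 270 ⇒ K_a = 2/27 ⇒ K = (2/27)/(1/54) = 4.

4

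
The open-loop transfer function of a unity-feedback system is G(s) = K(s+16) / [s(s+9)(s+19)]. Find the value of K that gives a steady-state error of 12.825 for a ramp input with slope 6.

5

One free integrator in G(s): this is a type 1 system.
K_v = lim_{s→0} s·G(s) = K·16 / (9·19) = (16/171)·K.
e_ss = 6/K_v = 12.825 ⇒ K_v = 80/171 ⇒ K = (80/171)/(16/171) = 5.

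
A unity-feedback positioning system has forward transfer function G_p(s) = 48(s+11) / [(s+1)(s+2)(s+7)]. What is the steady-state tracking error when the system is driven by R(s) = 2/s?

System type = 0 (no poles at s=0).
K_p = lim_{s→0} G_p(s) = 48·11 / (1·2·7) = 264/7.
e_ss = 2/(1 + K_p) = 2/(271/7) = 14/271.

14/271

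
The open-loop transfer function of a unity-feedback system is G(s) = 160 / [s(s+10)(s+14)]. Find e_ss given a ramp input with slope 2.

G(s) has one factor of s in the denominator, so the system is type 1.
K_v = lim_{s→0} s·G(s) = 160 / (10·14) = 8/7.
e_ss = 2/K_v = 2/(8/7) = 1.75.

1.75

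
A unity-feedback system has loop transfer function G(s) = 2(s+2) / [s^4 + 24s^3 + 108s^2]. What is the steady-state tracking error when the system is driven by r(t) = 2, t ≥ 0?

0

Factoring s^2 from the denominator leaves a polynomial with constant term 108, so the system is type 2.
K_p = ∞ for a type-2 system; e_ss to a step is zero.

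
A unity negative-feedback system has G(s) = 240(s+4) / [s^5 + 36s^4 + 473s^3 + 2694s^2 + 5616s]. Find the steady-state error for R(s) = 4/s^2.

23.4

The denominator has no term below 5616s — 1 pole at s=0, type 1.
K_v = lim_{s→0} s·G(s) = 240·4 / 5616 = 20/117.
e_ss = 4/K_v = 4/(20/117) = 23.4.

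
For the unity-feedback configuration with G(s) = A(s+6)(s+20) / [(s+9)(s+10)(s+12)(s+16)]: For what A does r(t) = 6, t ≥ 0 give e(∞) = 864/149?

G(s) has no factors of s in the denominator, so the system is type 0.
K_p = lim_{s→0} G(s) = A·6·20 / (9·10·12·16) = (1/144)·A.
e_ss = 6/(1 + K_p) = 864/149 ⇒ 1 + (1/144)·A = 149/144 ⇒ A = 5.

5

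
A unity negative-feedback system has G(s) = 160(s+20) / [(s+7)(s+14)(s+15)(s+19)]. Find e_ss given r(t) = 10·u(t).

System type = 0 (no poles at s=0).
K_p = lim_{s→0} G(s) = 160·20 / (7·14·15·19) = 320/2793.
e_ss = 10/(1 + K_p) = 10/(3113/2793) = 27930/3113.

27930/3113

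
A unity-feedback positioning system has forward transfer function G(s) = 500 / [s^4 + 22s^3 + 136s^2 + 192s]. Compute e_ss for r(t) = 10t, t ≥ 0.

Factoring s from the denominator leaves a polynomial with constant term 192, so the system is type 1.
K_v = lim_{s→0} s·G(s) = 500 / 192 = 125/48.
e_ss = 10/K_v = 10/(125/48) = 3.84.

3.84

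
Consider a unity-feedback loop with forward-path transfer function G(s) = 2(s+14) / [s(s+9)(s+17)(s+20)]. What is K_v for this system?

System type = 1 (one pole at s=0).
K_v = lim_{s→0} s·G(s) = 2·14 / (9·17·20) = 7/765.

7/765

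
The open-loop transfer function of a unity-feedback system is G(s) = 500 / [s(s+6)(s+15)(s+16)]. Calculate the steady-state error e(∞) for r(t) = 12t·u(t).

G(s) has one factor of s in the denominator, so the system is type 1.
K_v = lim_{s→0} s·G(s) = 500 / (6·15·16) = 25/72.
e_ss = 12/K_v = 12/(25/72) = 34.56.

34.56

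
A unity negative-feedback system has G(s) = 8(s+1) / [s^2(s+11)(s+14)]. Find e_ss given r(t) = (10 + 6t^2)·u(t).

231

Two free integrators in G(s): this is a type 2 system. By superposition:
  • 10: tracked with zero error.
  • 6t^2: e_ss = 12/K_a with K_a=4/77 → 231.
Total e_ss = 231.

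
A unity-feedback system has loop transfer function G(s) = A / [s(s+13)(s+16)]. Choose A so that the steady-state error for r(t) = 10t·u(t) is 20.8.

System type = 1 (one pole at s=0).
K_v = lim_{s→0} s·G(s) = A / (13·16) = (1/208)·A.
e_ss = 10/K_v = 20.8 ⇒ K_v = 25/52 ⇒ A = (25/52)/(1/208) = 100.

100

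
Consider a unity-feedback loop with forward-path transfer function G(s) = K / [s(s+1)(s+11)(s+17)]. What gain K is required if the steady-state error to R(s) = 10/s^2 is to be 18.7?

System type = 1 (one pole at s=0).
K_v = lim_{s→0} s·G(s) = K / (1·11·17) = (1/187)·K.
e_ss = 10/K_v = 18.7 ⇒ K_v = 100/187 ⇒ K = (100/187)/(1/187) = 100.

100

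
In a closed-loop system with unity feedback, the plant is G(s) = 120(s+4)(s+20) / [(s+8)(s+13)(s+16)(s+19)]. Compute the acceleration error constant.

No free integrators in G(s): this is a type 0 system.
K_a = lim_{s→0} s^2·G(s) = 0 (the extra factor of s kills the finite limit).

0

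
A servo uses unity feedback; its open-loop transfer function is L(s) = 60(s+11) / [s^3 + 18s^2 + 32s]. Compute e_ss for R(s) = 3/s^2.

Factoring s from the denominator leaves a polynomial with constant term 32, so the system is type 1.
K_v = lim_{s→0} s·L(s) = 60·11 / 32 = 20.625.
e_ss = 3/K_v = 3/20.625 = 8/55.

8/55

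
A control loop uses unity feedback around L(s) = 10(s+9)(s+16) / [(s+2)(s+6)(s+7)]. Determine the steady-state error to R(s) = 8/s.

56/127

No free integrators in L(s): this is a type 0 system.
K_p = lim_{s→0} L(s) = 10·9·16 / (2·6·7) = 120/7.
e_ss = 8/(1 + K_p) = 8/(127/7) = 56/127.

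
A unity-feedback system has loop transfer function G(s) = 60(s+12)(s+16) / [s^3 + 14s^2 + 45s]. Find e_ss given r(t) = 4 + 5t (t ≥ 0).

Lowest-order denominator term is 45s, so the open loop has 1 pole at the origin → type 1 system. Taking each input component in turn:
  • 4: tracked with zero error.
  • 5t: e_ss = 5/K_v with K_v=256 → 5/256.
Total e_ss = 5/256.

5/256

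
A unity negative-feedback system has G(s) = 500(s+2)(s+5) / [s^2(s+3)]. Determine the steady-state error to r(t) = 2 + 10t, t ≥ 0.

The open loop has two poles at the origin → type 2 system. Treating each term separately:
  • 2: tracked with zero error.
  • 10t: tracked with zero error.
Total e_ss = 0.

0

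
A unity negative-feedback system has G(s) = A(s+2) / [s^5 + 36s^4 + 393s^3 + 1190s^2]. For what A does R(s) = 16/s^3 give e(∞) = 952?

10

The denominator has no term below 1190s^2 — 2 poles at s=0, type 2.
K_a = lim_{s→0} s^2·G(s) = A·2 / 1190 = (1/595)·A.
e_ss = 16/K_a = 952 ⇒ K_a = 2/119 ⇒ A = (2/119)/(1/595) = 10.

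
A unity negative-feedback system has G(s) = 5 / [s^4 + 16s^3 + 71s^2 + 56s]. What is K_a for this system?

The denominator has no term below 56s — 1 pole at s=0, type 1.
K_a = lim_{s→0} s^2·G(s) = 0 (the extra factor of s kills the finite limit).

0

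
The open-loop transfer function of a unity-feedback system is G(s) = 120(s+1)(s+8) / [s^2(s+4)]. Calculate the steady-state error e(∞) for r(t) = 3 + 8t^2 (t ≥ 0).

G(s) has two factors of s in the denominator, so the system is type 2. Treating each term separately:
  • 3: tracked with zero error.
  • 8t^2: e_ss = 16/K_a with K_a=240 → 1/15.
Total e_ss = 1/15.

1/15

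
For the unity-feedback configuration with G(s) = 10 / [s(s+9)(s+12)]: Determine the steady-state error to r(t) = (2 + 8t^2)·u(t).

infinity

G(s) has one factor of s in the denominator, so the system is type 1. Treating each term separately:
  • 2: tracked with zero error.
  • 8t^2: a type-1 system cannot track it, e_ss → ∞.
The unbounded component dominates.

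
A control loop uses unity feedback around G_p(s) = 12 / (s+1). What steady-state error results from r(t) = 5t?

No free integrators in G_p(s): this is a type 0 system.
K_v = lim_{s→0} s·G_p(s) = 0; the steady-state error to this ramp input grows without bound.

infinity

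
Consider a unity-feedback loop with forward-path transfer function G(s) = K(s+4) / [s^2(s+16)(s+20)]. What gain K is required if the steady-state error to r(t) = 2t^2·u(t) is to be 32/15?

System type = 2 (two poles at s=0).
K_a = lim_{s→0} s^2·G(s) = K·4 / (16·20) = 0.0125·K.
e_ss = 4/K_a = 32/15 ⇒ K_a = 1.875 ⇒ K = 1.875/0.0125 = 150.

150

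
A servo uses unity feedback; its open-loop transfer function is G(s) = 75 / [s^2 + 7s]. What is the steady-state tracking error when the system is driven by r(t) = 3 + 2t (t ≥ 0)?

Factoring s from the denominator leaves a polynomial with constant term 7, so the system is type 1. Treating each term separately:
  • 3: tracked with zero error.
  • 2t: e_ss = 2/K_v with K_v=75/7 → 14/75.
Total e_ss = 14/75.

14/75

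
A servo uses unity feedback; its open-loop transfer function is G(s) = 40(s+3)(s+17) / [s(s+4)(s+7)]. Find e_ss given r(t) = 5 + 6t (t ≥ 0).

One free integrator in G(s): this is a type 1 system. Taking each input component in turn:
  • 5: tracked with zero error.
  • 6t: e_ss = 6/K_v with K_v=510/7 → 7/85.
Total e_ss = 7/85.

7/85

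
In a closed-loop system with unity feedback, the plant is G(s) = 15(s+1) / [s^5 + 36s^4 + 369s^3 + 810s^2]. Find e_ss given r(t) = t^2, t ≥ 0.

Lowest-order denominator term is 810s^2, so the open loop has 2 poles at the origin → type 2 system.
K_a = lim_{s→0} s^2·G(s) = 15·1 / 810 = 1/54.
r(t) = t^2 gives R(s) = 2/s^3.
e_ss = 2/K_a = 2/(1/54) = 108.

108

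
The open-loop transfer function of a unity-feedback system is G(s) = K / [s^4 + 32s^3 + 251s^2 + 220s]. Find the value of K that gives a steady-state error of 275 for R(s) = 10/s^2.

Factoring s from the denominator leaves a polynomial with constant term 220, so the system is type 1.
K_v = lim_{s→0} s·G(s) = K / 220 = (1/220)·K.
e_ss = 10/K_v = 275 ⇒ K_v = 2/55 ⇒ K = (2/55)/(1/220) = 8.

8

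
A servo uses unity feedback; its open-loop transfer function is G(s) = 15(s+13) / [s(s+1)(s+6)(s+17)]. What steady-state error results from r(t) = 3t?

One free integrator in G(s): this is a type 1 system.
K_v = lim_{s→0} s·G(s) = 15·13 / (1·6·17) = 65/34.
e_ss = 3/K_v = 3/(65/34) = 102/65.

102/65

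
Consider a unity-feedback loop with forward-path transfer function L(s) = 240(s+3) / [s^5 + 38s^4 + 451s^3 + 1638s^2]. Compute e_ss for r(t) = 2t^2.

9.1

Lowest-order denominator term is 1638s^2, so the open loop has 2 poles at the origin → type 2 system.
K_a = lim_{s→0} s^2·L(s) = 240·3 / 1638 = 40/91.
r(t) = 2t^2 gives R(s) = 4/s^3.
e_ss = 4/K_a = 4/(40/91) = 9.1.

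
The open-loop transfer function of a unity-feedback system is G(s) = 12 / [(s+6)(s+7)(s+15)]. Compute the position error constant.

2/105

The open loop has no poles at the origin → type 0 system.
K_p = lim_{s→0} G(s) = 12 / (6·7·15) = 2/105.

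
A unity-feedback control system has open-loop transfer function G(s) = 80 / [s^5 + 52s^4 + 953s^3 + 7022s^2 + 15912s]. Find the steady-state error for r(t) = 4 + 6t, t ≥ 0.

1193.4

Lowest-order denominator term is 15912s, so the open loop has 1 pole at the origin → type 1 system. By superposition:
  • 4: tracked with zero error.
  • 6t: e_ss = 6/K_v with K_v=10/1989 → 1193.4.
Total e_ss = 1193.4.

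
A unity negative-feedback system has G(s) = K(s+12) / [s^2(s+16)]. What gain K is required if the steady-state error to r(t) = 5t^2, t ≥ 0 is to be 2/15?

100

System type = 2 (two poles at s=0).
K_a = lim_{s→0} s^2·G(s) = K·12 / (16) = 0.75·K.
e_ss = 10/K_a = 2/15 ⇒ K_a = 75 ⇒ K = 75/0.75 = 100.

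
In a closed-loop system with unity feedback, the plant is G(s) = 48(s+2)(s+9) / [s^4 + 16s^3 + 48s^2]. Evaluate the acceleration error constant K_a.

Lowest-order denominator term is 48s^2, so the open loop has 2 poles at the origin → type 2 system.
K_a = lim_{s→0} s^2·G(s) = 48·2·9 / 48 = 18.

18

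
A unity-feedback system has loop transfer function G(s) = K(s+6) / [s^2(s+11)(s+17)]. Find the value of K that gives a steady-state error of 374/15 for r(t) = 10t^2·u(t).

The open loop has two poles at the origin → type 2 system.
K_a = lim_{s→0} s^2·G(s) = K·6 / (11·17) = (6/187)·K.
e_ss = 20/K_a = 374/15 ⇒ K_a = 150/187 ⇒ K = (150/187)/(6/187) = 25.

25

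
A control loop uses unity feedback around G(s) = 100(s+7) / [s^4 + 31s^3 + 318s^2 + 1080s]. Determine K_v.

35/54

Factoring s from the denominator leaves a polynomial with constant term 1080, so the system is type 1.
K_v = lim_{s→0} s·G(s) = 100·7 / 1080 = 35/54.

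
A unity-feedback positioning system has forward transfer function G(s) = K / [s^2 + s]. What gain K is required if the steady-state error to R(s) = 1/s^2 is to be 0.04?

Lowest-order denominator term is s, so the open loop has 1 pole at the origin → type 1 system.
K_v = lim_{s→0} s·G(s) = K / 1 = 1·K.
e_ss = 1/K_v = 0.04 ⇒ K_v = 25 ⇒ K = 25/1 = 25.

25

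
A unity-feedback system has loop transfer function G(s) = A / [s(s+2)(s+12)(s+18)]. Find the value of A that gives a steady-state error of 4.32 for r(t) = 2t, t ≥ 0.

The open loop has one pole at the origin → type 1 system.
K_v = lim_{s→0} s·G(s) = A / (2·12·18) = (1/432)·A.
e_ss = 2/K_v = 4.32 ⇒ K_v = 25/54 ⇒ A = (25/54)/(1/432) = 200.

200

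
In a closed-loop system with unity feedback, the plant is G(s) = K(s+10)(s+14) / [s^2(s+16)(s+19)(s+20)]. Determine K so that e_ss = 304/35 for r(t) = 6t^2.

Two free integrators in G(s): this is a type 2 system.
K_a = lim_{s→0} s^2·G(s) = K·10·14 / (16·19·20) = (7/304)·K.
e_ss = 12/K_a = 304/35 ⇒ K_a = 105/76 ⇒ K = (105/76)/(7/304) = 60.

60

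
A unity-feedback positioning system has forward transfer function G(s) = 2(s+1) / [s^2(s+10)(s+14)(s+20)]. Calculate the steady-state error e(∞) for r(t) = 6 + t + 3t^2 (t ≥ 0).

The open loop has two poles at the origin → type 2 system. By superposition:
  • 6: tracked with zero error.
  • t: tracked with zero error.
  • 3t^2: e_ss = 6/K_a with K_a=1/1400 → 8400.
Total e_ss = 8400.

8400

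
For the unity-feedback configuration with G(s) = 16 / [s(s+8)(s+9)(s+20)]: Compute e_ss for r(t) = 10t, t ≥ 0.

900

System type = 1 (one pole at s=0).
K_v = lim_{s→0} s·G(s) = 16 / (8·9·20) = 1/90.
e_ss = 10/K_v = 10/(1/90) = 900.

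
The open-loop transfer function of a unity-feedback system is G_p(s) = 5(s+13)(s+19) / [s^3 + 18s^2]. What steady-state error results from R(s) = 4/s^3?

The denominator has no term below 18s^2 — 2 poles at s=0, type 2.
K_a = lim_{s→0} s^2·G_p(s) = 5·13·19 / 18 = 1235/18.
r(t) = 2t^2 gives R(s) = 4/s^3.
e_ss = 4/K_a = 4/(1235/18) = 72/1235.

72/1235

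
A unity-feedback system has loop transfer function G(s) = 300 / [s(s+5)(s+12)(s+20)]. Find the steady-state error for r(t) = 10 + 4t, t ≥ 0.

The open loop has one pole at the origin → type 1 system. Taking each input component in turn:
  • 10: tracked with zero error.
  • 4t: e_ss = 4/K_v with K_v=0.25 → 16.
Total e_ss = 16.

16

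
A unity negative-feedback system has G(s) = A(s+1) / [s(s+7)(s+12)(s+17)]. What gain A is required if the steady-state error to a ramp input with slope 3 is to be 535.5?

One free integrator in G(s): this is a type 1 system.
K_v = lim_{s→0} s·G(s) = A·1 / (7·12·17) = (1/1428)·A.
e_ss = 3/K_v = 535.5 ⇒ K_v = 2/357 ⇒ A = (2/357)/(1/1428) = 8.

8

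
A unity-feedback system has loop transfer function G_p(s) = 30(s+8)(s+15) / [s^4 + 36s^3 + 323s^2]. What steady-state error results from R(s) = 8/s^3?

323/450

The denominator has no term below 323s^2 — 2 poles at s=0, type 2.
K_a = lim_{s→0} s^2·G_p(s) = 30·8·15 / 323 = 3600/323.
r(t) = 4t^2 gives R(s) = 8/s^3.
e_ss = 8/K_a = 8/(3600/323) = 323/450.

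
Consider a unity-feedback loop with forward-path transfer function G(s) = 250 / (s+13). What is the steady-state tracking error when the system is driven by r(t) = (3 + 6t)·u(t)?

No free integrators in G(s): this is a type 0 system. By superposition:
  • 3: e_ss = 3/(1+K_p) with K_p=250/13 → 39/263.
  • 6t: a type-0 system cannot track it, e_ss → ∞.
The unbounded component dominates.

infinity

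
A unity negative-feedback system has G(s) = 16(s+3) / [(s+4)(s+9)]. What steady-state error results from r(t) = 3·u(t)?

The open loop has no poles at the origin → type 0 system.
K_p = lim_{s→0} G(s) = 16·3 / (4·9) = 4/3.
e_ss = 3/(1 + K_p) = 3/(7/3) = 9/7.

9/7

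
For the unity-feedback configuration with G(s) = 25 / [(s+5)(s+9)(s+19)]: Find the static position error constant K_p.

System type = 0 (no poles at s=0).
K_p = lim_{s→0} G(s) = 25 / (5·9·19) = 5/171.

5/171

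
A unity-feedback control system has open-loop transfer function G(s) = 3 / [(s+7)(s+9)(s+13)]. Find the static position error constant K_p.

1/273

G(s) has no factors of s in the denominator, so the system is type 0.
K_p = lim_{s→0} G(s) = 3 / (7·9·13) = 1/273.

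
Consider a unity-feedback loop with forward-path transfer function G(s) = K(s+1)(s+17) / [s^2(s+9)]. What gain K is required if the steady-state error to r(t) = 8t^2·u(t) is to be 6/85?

Two free integrators in G(s): this is a type 2 system.
K_a = lim_{s→0} s^2·G(s) = K·1·17 / (9) = (17/9)·K.
e_ss = 16/K_a = 6/85 ⇒ K_a = 680/3 ⇒ K = (680/3)/(17/9) = 120.

120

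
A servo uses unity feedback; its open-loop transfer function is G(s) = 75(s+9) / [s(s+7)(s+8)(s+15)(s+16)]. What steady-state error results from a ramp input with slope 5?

896/9

System type = 1 (one pole at s=0).
K_v = lim_{s→0} s·G(s) = 75·9 / (7·8·15·16) = 45/896.
e_ss = 5/K_v = 5/(45/896) = 896/9.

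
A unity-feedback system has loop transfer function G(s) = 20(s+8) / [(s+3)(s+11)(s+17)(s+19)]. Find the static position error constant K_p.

G(s) has no factors of s in the denominator, so the system is type 0.
K_p = lim_{s→0} G(s) = 20·8 / (3·11·17·19) = 160/10659.

160/10659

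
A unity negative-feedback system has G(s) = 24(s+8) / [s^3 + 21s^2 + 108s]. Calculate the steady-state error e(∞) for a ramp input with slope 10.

Factoring s from the denominator leaves a polynomial with constant term 108, so the system is type 1.
K_v = lim_{s→0} s·G(s) = 24·8 / 108 = 16/9.
e_ss = 10/K_v = 10/(16/9) = 5.625.

5.625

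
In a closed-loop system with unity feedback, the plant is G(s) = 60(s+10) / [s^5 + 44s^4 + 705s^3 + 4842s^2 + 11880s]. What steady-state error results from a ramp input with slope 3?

59.4

Factoring s from the denominator leaves a polynomial with constant term 11880, so the system is type 1.
K_v = lim_{s→0} s·G(s) = 60·10 / 11880 = 5/99.
e_ss = 3/K_v = 3/(5/99) = 59.4.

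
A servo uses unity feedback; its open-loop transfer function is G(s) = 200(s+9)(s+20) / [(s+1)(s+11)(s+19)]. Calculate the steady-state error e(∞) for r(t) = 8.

System type = 0 (no poles at s=0).
K_p = lim_{s→0} G(s) = 200·9·20 / (1·11·19) = 36000/209.
e_ss = 8/(1 + K_p) = 8/(36209/209) = 1672/36209.

1672/36209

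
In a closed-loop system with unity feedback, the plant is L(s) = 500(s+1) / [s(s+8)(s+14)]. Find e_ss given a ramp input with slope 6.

1.344

One free integrator in L(s): this is a type 1 system.
K_v = lim_{s→0} s·L(s) = 500·1 / (8·14) = 125/28.
e_ss = 6/K_v = 6/(125/28) = 1.344.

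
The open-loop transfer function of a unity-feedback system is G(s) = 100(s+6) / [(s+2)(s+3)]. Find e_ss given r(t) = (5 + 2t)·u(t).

infinity

The open loop has no poles at the origin → type 0 system. Treating each term separately:
  • 5: e_ss = 5/(1+K_p) with K_p=100 → 5/101.
  • 2t: a type-0 system cannot track it, e_ss → ∞.
The unbounded component dominates.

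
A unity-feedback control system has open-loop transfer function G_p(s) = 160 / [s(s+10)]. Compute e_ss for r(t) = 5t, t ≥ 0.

0.3125

The open loop has one pole at the origin → type 1 system.
K_v = lim_{s→0} s·G_p(s) = 160 / (10) = 16.
e_ss = 5/K_v = 5/16 = 0.3125.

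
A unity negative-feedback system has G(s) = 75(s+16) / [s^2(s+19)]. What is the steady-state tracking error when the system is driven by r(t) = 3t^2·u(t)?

System type = 2 (two poles at s=0).
K_a = lim_{s→0} s^2·G(s) = 75·16 / (19) = 1200/19.
r(t) = 3t^2 gives R(s) = 6/s^3.
e_ss = 6/K_a = 6/(1200/19) = 0.095.

0.095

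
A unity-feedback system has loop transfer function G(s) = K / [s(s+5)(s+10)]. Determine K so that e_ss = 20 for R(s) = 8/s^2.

20

The open loop has one pole at the origin → type 1 system.
K_v = lim_{s→0} s·G(s) = K / (5·10) = 0.02·K.
e_ss = 8/K_v = 20 ⇒ K_v = 0.4 ⇒ K = 0.4/0.02 = 20.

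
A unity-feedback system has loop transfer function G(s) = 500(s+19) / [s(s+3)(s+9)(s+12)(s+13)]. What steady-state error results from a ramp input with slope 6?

6318/2375

System type = 1 (one pole at s=0).
K_v = lim_{s→0} s·G(s) = 500·19 / (3·9·12·13) = 2375/1053.
e_ss = 6/K_v = 6/(2375/1053) = 6318/2375.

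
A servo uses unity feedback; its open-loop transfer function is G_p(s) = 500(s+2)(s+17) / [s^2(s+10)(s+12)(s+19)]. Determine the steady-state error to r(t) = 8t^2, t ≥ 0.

912/425

G_p(s) has two factors of s in the denominator, so the system is type 2.
K_a = lim_{s→0} s^2·G_p(s) = 500·2·17 / (10·12·19) = 425/57.
r(t) = 8t^2 gives R(s) = 16/s^3.
e_ss = 16/K_a = 16/(425/57) = 912/425.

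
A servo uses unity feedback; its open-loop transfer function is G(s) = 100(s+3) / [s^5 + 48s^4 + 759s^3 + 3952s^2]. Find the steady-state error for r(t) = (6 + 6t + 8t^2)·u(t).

15808/75

Factoring s^2 from the denominator leaves a polynomial with constant term 3952, so the system is type 2. Taking each input component in turn:
  • 6: tracked with zero error.
  • 6t: tracked with zero error.
  • 8t^2: e_ss = 16/K_a with K_a=75/988 → 15808/75.
Total e_ss = 15808/75.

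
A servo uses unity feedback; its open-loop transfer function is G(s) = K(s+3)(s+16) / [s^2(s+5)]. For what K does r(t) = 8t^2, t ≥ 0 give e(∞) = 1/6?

10

G(s) has two factors of s in the denominator, so the system is type 2.
K_a = lim_{s→0} s^2·G(s) = K·3·16 / (5) = 9.6·K.
e_ss = 16/K_a = 1/6 ⇒ K_a = 96 ⇒ K = 96/9.6 = 10.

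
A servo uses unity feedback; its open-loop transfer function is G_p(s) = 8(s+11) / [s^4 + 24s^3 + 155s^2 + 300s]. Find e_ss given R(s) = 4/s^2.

The denominator has no term below 300s — 1 pole at s=0, type 1.
K_v = lim_{s→0} s·G_p(s) = 8·11 / 300 = 22/75.
e_ss = 4/K_v = 4/(22/75) = 150/11.

150/11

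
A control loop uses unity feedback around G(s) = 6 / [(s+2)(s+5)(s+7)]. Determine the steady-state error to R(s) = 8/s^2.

infinity

G(s) has no factors of s in the denominator, so the system is type 0.
K_v = lim_{s→0} s·G(s) = 0; the steady-state error to this ramp input grows without bound.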